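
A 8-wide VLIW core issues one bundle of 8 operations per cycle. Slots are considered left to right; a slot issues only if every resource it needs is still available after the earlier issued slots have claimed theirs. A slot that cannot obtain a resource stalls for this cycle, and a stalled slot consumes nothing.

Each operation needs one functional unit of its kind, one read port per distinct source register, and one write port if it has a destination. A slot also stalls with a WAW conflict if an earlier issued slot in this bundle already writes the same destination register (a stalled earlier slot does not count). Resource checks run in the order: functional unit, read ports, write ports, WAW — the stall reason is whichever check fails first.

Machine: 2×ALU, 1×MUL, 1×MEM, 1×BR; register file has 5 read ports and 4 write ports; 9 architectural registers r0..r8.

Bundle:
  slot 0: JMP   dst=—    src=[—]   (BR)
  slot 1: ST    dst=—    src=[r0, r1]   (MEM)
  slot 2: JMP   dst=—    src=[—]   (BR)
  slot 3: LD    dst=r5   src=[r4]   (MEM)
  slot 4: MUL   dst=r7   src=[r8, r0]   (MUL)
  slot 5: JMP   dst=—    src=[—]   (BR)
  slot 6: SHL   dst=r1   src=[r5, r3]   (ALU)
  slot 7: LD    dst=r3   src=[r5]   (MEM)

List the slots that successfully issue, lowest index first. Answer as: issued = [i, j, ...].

slot 0 (BR): ISSUE — free A2,Mu1,Ld1,B0 rp5 wp4
slot 1 (MEM): ISSUE — free A2,Mu1,Ld0,B0 rp3 wp4
slot 2 (BR): stall FU — free A2,Mu1,Ld0,B0 rp3 wp4
slot 3 (MEM): stall FU — free A2,Mu1,Ld0,B0 rp3 wp4
slot 4 (MUL): ISSUE — free A2,Mu0,Ld0,B0 rp1 wp3
slot 5 (BR): stall FU — free A2,Mu0,Ld0,B0 rp1 wp3
slot 6 (ALU): stall RD_PORT — free A2,Mu0,Ld0,B0 rp1 wp3
slot 7 (MEM): stall FU — free A2,Mu0,Ld0,B0 rp1 wp3

issued = [0, 1, 4]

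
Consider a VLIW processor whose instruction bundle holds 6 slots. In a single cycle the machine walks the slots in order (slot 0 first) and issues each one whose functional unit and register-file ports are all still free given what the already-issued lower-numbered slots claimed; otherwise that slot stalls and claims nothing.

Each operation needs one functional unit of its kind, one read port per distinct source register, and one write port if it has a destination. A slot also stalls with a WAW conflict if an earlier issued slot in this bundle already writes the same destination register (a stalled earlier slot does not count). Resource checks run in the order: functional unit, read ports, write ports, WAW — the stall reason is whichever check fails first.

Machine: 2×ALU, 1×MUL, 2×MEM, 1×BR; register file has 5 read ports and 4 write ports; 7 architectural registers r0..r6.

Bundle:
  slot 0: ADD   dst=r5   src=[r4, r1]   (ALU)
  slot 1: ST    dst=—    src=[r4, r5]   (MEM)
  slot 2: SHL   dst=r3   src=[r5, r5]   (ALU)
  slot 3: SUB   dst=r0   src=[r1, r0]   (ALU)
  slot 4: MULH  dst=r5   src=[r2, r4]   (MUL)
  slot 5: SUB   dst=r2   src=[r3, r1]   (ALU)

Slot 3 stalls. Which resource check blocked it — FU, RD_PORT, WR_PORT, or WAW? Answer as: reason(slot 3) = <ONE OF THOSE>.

reason(slot 3) = FU

[0] ALU needs rd=2 wr=1: ok; after: ALU=1 MUL=1 MEM=2 BR=1, R=3, W=3
[1] MEM needs rd=2 wr=0: ok; after: ALU=1 MUL=1 MEM=1 BR=1, R=1, W=3
[2] ALU needs rd=1 wr=1: ok; after: ALU=0 MUL=1 MEM=1 BR=1, R=0, W=2
[3] ALU needs rd=2 wr=1: FU; after: ALU=0 MUL=1 MEM=1 BR=1, R=0, W=2
[4] MUL needs rd=2 wr=1: RD_PORT; after: ALU=0 MUL=1 MEM=1 BR=1, R=0, W=2
[5] ALU needs rd=2 wr=1: FU; after: ALU=0 MUL=1 MEM=1 BR=1, R=0, W=2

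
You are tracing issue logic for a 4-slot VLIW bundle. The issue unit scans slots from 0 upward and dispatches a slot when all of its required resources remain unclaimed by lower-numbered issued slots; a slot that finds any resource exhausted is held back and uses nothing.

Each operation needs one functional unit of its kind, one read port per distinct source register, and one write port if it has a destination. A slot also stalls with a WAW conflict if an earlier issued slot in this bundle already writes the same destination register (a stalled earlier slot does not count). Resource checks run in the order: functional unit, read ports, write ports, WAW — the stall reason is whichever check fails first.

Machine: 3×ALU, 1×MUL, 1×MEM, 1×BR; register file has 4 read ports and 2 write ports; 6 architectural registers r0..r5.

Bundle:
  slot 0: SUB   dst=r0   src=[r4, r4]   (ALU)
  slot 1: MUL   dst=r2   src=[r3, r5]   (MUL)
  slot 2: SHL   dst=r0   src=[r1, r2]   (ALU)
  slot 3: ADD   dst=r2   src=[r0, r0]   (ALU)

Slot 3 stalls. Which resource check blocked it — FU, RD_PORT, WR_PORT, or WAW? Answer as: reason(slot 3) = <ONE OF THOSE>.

reason(slot 3) = WR_PORT

#0 ALU src=r4,r4 dispatched  <A:2 Mu:1 Ld:1 B:1 rd:3 wr:1>
#1 MUL src=r3,r5 dispatched  <A:2 Mu:0 Ld:1 B:1 rd:1 wr:0>
#2 ALU src=r1,r2 held:RD_PORT  <A:2 Mu:0 Ld:1 B:1 rd:1 wr:0>
#3 ALU src=r0,r0 held:WR_PORT  <A:2 Mu:0 Ld:1 B:1 rd:1 wr:0>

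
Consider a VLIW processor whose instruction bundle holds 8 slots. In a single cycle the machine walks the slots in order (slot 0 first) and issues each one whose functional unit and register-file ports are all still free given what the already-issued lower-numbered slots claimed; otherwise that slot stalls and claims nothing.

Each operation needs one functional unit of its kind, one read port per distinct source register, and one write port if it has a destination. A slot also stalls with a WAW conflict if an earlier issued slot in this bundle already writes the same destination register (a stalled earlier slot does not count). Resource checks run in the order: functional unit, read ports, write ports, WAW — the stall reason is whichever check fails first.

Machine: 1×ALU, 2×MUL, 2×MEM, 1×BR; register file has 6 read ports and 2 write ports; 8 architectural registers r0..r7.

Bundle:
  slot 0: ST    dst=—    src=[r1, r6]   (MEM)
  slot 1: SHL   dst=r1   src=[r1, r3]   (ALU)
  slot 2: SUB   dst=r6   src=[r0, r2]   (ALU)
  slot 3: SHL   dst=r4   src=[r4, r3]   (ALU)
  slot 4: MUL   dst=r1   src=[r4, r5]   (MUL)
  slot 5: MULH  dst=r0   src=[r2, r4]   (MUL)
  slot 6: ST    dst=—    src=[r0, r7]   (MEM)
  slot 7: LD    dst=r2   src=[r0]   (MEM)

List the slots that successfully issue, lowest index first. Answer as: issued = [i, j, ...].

(0) want 1×MEM +2rd +0wr — yes → AL1|MU2|ME1|BR1|rd4|wr2
(1) want 1×ALU +2rd +1wr — yes → AL0|MU2|ME1|BR1|rd2|wr1
(2) want 1×ALU +2rd +1wr — FU → AL0|MU2|ME1|BR1|rd2|wr1
(3) want 1×ALU +2rd +1wr — FU → AL0|MU2|ME1|BR1|rd2|wr1
(4) want 1×MUL +2rd +1wr — WAW → AL0|MU2|ME1|BR1|rd2|wr1
(5) want 1×MUL +2rd +1wr — yes → AL0|MU1|ME1|BR1|rd0|wr0
(6) want 1×MEM +2rd +0wr — RD_PORT → AL0|MU1|ME1|BR1|rd0|wr0
(7) want 1×MEM +1rd +1wr — RD_PORT → AL0|MU1|ME1|BR1|rd0|wr0

issued = [0, 1, 5]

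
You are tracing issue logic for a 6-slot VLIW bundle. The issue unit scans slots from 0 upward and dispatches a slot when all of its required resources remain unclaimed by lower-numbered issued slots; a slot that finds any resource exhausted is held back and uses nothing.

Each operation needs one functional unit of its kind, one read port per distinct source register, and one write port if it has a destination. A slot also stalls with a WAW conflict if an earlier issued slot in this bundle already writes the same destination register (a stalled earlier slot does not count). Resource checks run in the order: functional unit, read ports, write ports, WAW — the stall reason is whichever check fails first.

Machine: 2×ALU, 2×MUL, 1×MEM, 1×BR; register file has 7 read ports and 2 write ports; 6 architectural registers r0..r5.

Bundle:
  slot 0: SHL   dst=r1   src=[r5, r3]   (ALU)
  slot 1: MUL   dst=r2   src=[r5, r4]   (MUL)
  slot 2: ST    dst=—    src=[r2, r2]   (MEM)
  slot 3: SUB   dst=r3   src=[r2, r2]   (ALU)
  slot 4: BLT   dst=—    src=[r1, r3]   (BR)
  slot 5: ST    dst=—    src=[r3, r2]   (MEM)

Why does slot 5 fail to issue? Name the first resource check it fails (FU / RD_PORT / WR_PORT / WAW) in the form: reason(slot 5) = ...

reason(slot 5) = FU

#0 ALU src=r5,r3 dispatched  <A:1 Mu:2 Ld:1 B:1 rd:5 wr:1>
#1 MUL src=r5,r4 dispatched  <A:1 Mu:1 Ld:1 B:1 rd:3 wr:0>
#2 MEM src=r2,r2 dispatched  <A:1 Mu:1 Ld:0 B:1 rd:2 wr:0>
#3 ALU src=r2,r2 held:WR_PORT  <A:1 Mu:1 Ld:0 B:1 rd:2 wr:0>
#4 BR src=r1,r3 dispatched  <A:1 Mu:1 Ld:0 B:0 rd:0 wr:0>
#5 MEM src=r3,r2 held:FU  <A:1 Mu:1 Ld:0 B:0 rd:0 wr:0>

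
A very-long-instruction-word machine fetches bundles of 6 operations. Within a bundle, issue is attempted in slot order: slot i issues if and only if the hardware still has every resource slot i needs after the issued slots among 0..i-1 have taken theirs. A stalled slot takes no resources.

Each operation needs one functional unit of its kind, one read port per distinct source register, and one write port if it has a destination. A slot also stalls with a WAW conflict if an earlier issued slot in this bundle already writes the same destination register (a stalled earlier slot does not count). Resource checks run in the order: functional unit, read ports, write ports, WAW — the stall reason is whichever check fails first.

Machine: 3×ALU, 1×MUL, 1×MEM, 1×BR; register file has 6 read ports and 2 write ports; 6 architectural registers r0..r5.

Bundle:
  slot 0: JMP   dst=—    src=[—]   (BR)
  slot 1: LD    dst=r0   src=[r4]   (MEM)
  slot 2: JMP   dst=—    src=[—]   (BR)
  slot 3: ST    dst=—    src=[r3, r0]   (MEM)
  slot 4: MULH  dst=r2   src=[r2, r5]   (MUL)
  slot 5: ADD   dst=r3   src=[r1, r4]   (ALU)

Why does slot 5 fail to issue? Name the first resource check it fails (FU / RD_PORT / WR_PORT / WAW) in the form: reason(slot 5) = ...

(0) want 1×BR +0rd +0wr — yes → AL3|MU1|ME1|BR0|rd6|wr2
(1) want 1×MEM +1rd +1wr — yes → AL3|MU1|ME0|BR0|rd5|wr1
(2) want 1×BR +0rd +0wr — FU → AL3|MU1|ME0|BR0|rd5|wr1
(3) want 1×MEM +2rd +0wr — FU → AL3|MU1|ME0|BR0|rd5|wr1
(4) want 1×MUL +2rd +1wr — yes → AL3|MU0|ME0|BR0|rd3|wr0
(5) want 1×ALU +2rd +1wr — WR_PORT → AL3|MU0|ME0|BR0|rd3|wr0

reason(slot 5) = WR_PORT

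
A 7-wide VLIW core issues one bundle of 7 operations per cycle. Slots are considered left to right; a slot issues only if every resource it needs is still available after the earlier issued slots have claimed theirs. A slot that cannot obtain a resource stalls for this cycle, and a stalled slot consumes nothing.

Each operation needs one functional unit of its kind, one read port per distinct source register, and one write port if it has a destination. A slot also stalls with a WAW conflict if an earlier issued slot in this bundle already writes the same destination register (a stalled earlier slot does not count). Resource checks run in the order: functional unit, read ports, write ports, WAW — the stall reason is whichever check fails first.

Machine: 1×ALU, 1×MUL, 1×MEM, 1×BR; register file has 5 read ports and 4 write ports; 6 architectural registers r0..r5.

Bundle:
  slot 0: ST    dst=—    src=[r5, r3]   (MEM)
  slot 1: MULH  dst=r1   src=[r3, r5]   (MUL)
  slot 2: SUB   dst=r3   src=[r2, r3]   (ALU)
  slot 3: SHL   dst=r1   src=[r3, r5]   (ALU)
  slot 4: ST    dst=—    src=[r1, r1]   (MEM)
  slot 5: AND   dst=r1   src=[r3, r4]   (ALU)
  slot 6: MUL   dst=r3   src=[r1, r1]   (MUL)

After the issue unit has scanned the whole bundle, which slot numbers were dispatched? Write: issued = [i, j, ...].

issued = [0, 1]

slot 0 (MEM): ISSUE — free A1,Mu1,Ld0,B1 rp3 wp4
slot 1 (MUL): ISSUE — free A1,Mu0,Ld0,B1 rp1 wp3
slot 2 (ALU): stall RD_PORT — free A1,Mu0,Ld0,B1 rp1 wp3
slot 3 (ALU): stall RD_PORT — free A1,Mu0,Ld0,B1 rp1 wp3
slot 4 (MEM): stall FU — free A1,Mu0,Ld0,B1 rp1 wp3
slot 5 (ALU): stall RD_PORT — free A1,Mu0,Ld0,B1 rp1 wp3
slot 6 (MUL): stall FU — free A1,Mu0,Ld0,B1 rp1 wp3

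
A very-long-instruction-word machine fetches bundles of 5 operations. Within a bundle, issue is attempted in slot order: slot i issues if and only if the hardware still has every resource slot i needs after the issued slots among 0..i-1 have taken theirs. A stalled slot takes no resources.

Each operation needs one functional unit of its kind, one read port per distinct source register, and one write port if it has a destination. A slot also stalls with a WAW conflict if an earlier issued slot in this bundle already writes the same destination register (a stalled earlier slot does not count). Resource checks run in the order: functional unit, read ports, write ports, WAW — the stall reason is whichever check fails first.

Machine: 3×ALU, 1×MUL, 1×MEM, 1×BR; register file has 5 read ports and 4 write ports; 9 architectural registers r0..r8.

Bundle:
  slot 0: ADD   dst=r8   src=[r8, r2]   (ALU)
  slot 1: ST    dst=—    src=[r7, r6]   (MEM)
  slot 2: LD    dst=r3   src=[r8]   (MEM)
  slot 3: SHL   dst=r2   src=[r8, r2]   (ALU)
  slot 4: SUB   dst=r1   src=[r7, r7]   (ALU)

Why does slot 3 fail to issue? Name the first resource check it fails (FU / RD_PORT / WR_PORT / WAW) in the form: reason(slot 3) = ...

slot 0 (ALU): ISSUE — free A2,Mu1,Ld1,B1 rp3 wp3
slot 1 (MEM): ISSUE — free A2,Mu1,Ld0,B1 rp1 wp3
slot 2 (MEM): stall FU — free A2,Mu1,Ld0,B1 rp1 wp3
slot 3 (ALU): stall RD_PORT — free A2,Mu1,Ld0,B1 rp1 wp3
slot 4 (ALU): ISSUE — free A1,Mu1,Ld0,B1 rp0 wp2

reason(slot 3) = RD_PORT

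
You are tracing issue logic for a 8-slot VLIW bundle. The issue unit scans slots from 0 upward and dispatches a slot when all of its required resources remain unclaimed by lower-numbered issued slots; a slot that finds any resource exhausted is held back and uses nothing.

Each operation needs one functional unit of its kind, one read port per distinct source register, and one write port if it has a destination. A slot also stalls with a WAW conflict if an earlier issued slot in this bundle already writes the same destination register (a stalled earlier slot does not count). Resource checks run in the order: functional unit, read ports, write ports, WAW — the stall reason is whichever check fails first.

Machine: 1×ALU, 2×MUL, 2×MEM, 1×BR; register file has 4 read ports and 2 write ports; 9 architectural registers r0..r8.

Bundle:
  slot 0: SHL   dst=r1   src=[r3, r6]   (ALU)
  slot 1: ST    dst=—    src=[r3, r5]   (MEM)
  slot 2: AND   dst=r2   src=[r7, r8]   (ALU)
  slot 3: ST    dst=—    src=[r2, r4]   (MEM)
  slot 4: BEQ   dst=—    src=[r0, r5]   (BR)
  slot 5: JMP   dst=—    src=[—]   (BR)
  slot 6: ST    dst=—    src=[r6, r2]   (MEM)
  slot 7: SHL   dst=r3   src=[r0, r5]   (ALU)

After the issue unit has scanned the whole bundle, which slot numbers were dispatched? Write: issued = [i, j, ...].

issued = [0, 1, 5]

(0) want 1×ALU +2rd +1wr — yes → AL0|MU2|ME2|BR1|rd2|wr1
(1) want 1×MEM +2rd +0wr — yes → AL0|MU2|ME1|BR1|rd0|wr1
(2) want 1×ALU +2rd +1wr — FU → AL0|MU2|ME1|BR1|rd0|wr1
(3) want 1×MEM +2rd +0wr — RD_PORT → AL0|MU2|ME1|BR1|rd0|wr1
(4) want 1×BR +2rd +0wr — RD_PORT → AL0|MU2|ME1|BR1|rd0|wr1
(5) want 1×BR +0rd +0wr — yes → AL0|MU2|ME1|BR0|rd0|wr1
(6) want 1×MEM +2rd +0wr — RD_PORT → AL0|MU2|ME1|BR0|rd0|wr1
(7) want 1×ALU +2rd +1wr — FU → AL0|MU2|ME1|BR0|rd0|wr1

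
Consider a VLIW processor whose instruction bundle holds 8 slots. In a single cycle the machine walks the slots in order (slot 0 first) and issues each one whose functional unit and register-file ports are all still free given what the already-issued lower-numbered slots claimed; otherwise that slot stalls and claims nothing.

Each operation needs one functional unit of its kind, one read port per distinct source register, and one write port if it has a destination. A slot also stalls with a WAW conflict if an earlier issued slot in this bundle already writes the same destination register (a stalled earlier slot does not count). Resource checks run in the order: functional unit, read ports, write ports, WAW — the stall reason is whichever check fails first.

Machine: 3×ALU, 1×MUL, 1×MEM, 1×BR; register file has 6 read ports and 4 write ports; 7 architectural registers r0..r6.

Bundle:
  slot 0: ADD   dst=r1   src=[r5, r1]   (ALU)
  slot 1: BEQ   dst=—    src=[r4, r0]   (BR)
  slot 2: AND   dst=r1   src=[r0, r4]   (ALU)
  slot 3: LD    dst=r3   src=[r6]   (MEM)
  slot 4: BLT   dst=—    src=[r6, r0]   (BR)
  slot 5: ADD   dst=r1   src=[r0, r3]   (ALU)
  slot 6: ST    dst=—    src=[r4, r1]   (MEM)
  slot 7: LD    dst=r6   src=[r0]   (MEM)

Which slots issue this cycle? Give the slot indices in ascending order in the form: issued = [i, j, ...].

issued = [0, 1, 3]

  0. ALU→r1 ⇒ go  {2A/1Mu/1Ld/1B | 4r 3w}
  1. BR ⇒ go  {2A/1Mu/1Ld/0B | 2r 3w}
  2. ALU→r1 ⇒ no(WAW)  {2A/1Mu/1Ld/0B | 2r 3w}
  3. MEM→r3 ⇒ go  {2A/1Mu/0Ld/0B | 1r 2w}
  4. BR ⇒ no(FU)  {2A/1Mu/0Ld/0B | 1r 2w}
  5. ALU→r1 ⇒ no(RD_PORT)  {2A/1Mu/0Ld/0B | 1r 2w}
  6. MEM ⇒ no(FU)  {2A/1Mu/0Ld/0B | 1r 2w}
  7. MEM→r6 ⇒ no(FU)  {2A/1Mu/0Ld/0B | 1r 2w}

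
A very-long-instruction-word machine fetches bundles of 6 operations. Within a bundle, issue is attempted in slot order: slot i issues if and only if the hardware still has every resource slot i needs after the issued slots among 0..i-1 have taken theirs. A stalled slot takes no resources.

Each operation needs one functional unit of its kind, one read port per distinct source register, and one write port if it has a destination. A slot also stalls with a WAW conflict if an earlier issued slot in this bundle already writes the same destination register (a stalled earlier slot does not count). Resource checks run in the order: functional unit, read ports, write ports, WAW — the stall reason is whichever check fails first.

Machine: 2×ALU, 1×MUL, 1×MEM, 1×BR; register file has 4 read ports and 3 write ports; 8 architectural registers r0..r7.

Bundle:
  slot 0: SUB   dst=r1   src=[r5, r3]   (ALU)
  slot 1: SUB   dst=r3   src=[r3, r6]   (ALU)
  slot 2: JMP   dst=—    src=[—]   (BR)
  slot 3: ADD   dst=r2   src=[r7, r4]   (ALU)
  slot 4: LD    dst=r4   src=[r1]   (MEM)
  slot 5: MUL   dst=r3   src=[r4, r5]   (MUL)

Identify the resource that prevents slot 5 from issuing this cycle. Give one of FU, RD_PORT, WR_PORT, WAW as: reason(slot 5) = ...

  0. ALU→r1 ⇒ go  {1A/1Mu/1Ld/1B | 2r 2w}
  1. ALU→r3 ⇒ go  {0A/1Mu/1Ld/1B | 0r 1w}
  2. BR ⇒ go  {0A/1Mu/1Ld/0B | 0r 1w}
  3. ALU→r2 ⇒ no(FU)  {0A/1Mu/1Ld/0B | 0r 1w}
  4. MEM→r4 ⇒ no(RD_PORT)  {0A/1Mu/1Ld/0B | 0r 1w}
  5. MUL→r3 ⇒ no(RD_PORT)  {0A/1Mu/1Ld/0B | 0r 1w}

reason(slot 5) = RD_PORT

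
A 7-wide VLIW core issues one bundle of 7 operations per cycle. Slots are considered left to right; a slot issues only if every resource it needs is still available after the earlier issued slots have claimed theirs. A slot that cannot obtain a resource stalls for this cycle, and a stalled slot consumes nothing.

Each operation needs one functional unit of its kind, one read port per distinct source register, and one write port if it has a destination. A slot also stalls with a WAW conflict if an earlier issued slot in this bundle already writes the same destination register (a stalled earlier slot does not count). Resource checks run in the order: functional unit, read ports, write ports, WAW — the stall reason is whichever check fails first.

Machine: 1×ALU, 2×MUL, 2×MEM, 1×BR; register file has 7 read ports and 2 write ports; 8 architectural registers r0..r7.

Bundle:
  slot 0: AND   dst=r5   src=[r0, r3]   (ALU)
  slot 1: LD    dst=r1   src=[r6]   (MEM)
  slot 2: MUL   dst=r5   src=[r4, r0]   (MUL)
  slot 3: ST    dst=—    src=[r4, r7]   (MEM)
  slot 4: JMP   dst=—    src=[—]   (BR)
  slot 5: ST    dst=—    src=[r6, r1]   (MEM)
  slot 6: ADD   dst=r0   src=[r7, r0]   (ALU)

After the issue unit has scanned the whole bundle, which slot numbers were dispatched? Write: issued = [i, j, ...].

slot 0 (ALU): ISSUE — free A0,Mu2,Ld2,B1 rp5 wp1
slot 1 (MEM): ISSUE — free A0,Mu2,Ld1,B1 rp4 wp0
slot 2 (MUL): stall WR_PORT — free A0,Mu2,Ld1,B1 rp4 wp0
slot 3 (MEM): ISSUE — free A0,Mu2,Ld0,B1 rp2 wp0
slot 4 (BR): ISSUE — free A0,Mu2,Ld0,B0 rp2 wp0
slot 5 (MEM): stall FU — free A0,Mu2,Ld0,B0 rp2 wp0
slot 6 (ALU): stall FU — free A0,Mu2,Ld0,B0 rp2 wp0

issued = [0, 1, 3, 4]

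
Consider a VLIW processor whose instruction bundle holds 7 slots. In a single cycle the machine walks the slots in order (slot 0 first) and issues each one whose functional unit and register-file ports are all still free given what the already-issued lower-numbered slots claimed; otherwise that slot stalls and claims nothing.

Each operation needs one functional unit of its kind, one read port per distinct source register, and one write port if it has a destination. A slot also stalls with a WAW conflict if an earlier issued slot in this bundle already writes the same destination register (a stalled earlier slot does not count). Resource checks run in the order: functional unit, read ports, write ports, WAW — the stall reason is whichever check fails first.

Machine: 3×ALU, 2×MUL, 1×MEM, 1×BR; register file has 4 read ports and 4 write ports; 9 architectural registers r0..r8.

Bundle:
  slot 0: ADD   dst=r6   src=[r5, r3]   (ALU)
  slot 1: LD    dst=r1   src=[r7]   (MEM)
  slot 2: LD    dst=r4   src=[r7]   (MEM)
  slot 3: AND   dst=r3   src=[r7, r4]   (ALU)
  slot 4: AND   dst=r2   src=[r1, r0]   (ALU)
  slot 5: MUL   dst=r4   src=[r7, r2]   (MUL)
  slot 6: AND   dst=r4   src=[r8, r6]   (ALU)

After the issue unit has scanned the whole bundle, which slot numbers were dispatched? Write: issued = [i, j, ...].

slot 0 (ALU): ISSUE — free A2,Mu2,Ld1,B1 rp2 wp3
slot 1 (MEM): ISSUE — free A2,Mu2,Ld0,B1 rp1 wp2
slot 2 (MEM): stall FU — free A2,Mu2,Ld0,B1 rp1 wp2
slot 3 (ALU): stall RD_PORT — free A2,Mu2,Ld0,B1 rp1 wp2
slot 4 (ALU): stall RD_PORT — free A2,Mu2,Ld0,B1 rp1 wp2
slot 5 (MUL): stall RD_PORT — free A2,Mu2,Ld0,B1 rp1 wp2
slot 6 (ALU): stall RD_PORT — free A2,Mu2,Ld0,B1 rp1 wp2

issued = [0, 1]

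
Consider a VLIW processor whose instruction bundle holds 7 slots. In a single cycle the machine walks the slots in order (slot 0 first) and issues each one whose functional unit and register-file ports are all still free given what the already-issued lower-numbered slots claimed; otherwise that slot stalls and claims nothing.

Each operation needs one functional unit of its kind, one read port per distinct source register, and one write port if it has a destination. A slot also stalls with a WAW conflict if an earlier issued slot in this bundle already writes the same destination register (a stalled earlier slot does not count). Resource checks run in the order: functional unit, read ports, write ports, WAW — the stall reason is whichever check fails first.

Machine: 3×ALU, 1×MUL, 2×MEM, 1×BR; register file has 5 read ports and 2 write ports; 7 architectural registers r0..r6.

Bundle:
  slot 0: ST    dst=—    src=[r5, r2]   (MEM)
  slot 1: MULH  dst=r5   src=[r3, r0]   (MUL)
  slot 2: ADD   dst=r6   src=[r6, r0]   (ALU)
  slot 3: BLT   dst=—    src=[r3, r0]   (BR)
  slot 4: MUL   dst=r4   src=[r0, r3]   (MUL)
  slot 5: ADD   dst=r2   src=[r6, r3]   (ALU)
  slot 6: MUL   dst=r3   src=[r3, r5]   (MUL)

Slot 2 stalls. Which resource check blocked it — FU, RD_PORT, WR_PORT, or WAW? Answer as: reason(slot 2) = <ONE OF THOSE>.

#0 MEM src=r5,r2 dispatched  <A:3 Mu:1 Ld:1 B:1 rd:3 wr:2>
#1 MUL src=r3,r0 dispatched  <A:3 Mu:0 Ld:1 B:1 rd:1 wr:1>
#2 ALU src=r6,r0 held:RD_PORT  <A:3 Mu:0 Ld:1 B:1 rd:1 wr:1>
#3 BR src=r3,r0 held:RD_PORT  <A:3 Mu:0 Ld:1 B:1 rd:1 wr:1>
#4 MUL src=r0,r3 held:FU  <A:3 Mu:0 Ld:1 B:1 rd:1 wr:1>
#5 ALU src=r6,r3 held:RD_PORT  <A:3 Mu:0 Ld:1 B:1 rd:1 wr:1>
#6 MUL src=r3,r5 held:FU  <A:3 Mu:0 Ld:1 B:1 rd:1 wr:1>

reason(slot 2) = RD_PORT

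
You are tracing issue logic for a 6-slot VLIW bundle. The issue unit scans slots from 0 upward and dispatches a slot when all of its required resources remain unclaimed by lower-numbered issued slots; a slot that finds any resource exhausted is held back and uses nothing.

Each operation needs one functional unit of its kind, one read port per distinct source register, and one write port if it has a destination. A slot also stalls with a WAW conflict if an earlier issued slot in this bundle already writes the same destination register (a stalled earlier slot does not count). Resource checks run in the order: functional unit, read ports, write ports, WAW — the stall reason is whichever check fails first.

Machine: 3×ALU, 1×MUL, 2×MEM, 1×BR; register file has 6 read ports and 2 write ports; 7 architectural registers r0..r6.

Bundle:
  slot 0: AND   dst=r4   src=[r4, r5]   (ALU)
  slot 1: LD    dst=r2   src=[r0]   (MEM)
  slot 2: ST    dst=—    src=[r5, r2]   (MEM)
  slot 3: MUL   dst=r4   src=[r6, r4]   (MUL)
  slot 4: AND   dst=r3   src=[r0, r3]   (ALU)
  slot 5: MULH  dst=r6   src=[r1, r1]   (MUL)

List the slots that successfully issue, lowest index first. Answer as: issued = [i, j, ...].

issued = [0, 1, 2]

  0. ALU→r4 ⇒ go  {2A/1Mu/2Ld/1B | 4r 1w}
  1. MEM→r2 ⇒ go  {2A/1Mu/1Ld/1B | 3r 0w}
  2. MEM ⇒ go  {2A/1Mu/0Ld/1B | 1r 0w}
  3. MUL→r4 ⇒ no(RD_PORT)  {2A/1Mu/0Ld/1B | 1r 0w}
  4. ALU→r3 ⇒ no(RD_PORT)  {2A/1Mu/0Ld/1B | 1r 0w}
  5. MUL→r6 ⇒ no(WR_PORT)  {2A/1Mu/0Ld/1B | 1r 0w}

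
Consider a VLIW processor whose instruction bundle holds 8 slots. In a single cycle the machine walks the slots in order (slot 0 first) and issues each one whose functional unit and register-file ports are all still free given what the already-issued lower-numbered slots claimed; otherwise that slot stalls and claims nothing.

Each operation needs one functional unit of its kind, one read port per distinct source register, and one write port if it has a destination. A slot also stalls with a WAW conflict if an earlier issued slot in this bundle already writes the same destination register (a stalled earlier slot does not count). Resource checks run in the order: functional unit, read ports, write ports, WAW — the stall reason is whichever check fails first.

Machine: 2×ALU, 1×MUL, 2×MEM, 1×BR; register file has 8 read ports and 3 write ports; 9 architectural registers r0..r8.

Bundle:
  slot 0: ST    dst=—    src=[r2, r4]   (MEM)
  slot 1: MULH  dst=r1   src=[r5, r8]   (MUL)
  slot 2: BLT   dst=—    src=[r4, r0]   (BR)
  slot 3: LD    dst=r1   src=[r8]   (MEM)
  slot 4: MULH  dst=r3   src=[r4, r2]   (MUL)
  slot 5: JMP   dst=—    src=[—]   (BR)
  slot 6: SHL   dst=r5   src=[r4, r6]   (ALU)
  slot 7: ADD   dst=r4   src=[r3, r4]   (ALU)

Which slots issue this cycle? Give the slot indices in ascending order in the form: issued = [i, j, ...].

issued = [0, 1, 2, 6]

[0] MEM needs rd=2 wr=0: ok; after: ALU=2 MUL=1 MEM=1 BR=1, R=6, W=3
[1] MUL needs rd=2 wr=1: ok; after: ALU=2 MUL=0 MEM=1 BR=1, R=4, W=2
[2] BR needs rd=2 wr=0: ok; after: ALU=2 MUL=0 MEM=1 BR=0, R=2, W=2
[3] MEM needs rd=1 wr=1: WAW; after: ALU=2 MUL=0 MEM=1 BR=0, R=2, W=2
[4] MUL needs rd=2 wr=1: FU; after: ALU=2 MUL=0 MEM=1 BR=0, R=2, W=2
[5] BR needs rd=0 wr=0: FU; after: ALU=2 MUL=0 MEM=1 BR=0, R=2, W=2
[6] ALU needs rd=2 wr=1: ok; after: ALU=1 MUL=0 MEM=1 BR=0, R=0, W=1
[7] ALU needs rd=2 wr=1: RD_PORT; after: ALU=1 MUL=0 MEM=1 BR=0, R=0, W=1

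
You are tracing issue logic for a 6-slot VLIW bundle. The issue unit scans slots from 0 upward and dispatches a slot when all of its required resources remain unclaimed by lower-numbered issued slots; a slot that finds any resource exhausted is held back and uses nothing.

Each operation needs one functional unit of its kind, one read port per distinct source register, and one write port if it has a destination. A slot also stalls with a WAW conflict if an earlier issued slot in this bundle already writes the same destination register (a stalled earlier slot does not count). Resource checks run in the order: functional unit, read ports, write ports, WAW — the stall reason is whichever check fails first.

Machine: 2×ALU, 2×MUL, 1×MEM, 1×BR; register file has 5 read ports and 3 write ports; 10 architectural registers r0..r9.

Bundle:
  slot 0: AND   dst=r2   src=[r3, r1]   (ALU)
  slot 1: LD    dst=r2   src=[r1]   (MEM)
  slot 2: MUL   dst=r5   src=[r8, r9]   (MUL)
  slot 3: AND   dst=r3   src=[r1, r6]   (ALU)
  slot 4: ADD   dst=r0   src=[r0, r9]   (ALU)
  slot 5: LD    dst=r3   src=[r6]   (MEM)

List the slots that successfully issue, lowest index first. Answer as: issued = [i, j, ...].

issued = [0, 2, 5]

[0] ALU needs rd=2 wr=1: ok; after: ALU=1 MUL=2 MEM=1 BR=1, R=3, W=2
[1] MEM needs rd=1 wr=1: WAW; after: ALU=1 MUL=2 MEM=1 BR=1, R=3, W=2
[2] MUL needs rd=2 wr=1: ok; after: ALU=1 MUL=1 MEM=1 BR=1, R=1, W=1
[3] ALU needs rd=2 wr=1: RD_PORT; after: ALU=1 MUL=1 MEM=1 BR=1, R=1, W=1
[4] ALU needs rd=2 wr=1: RD_PORT; after: ALU=1 MUL=1 MEM=1 BR=1, R=1, W=1
[5] MEM needs rd=1 wr=1: ok; after: ALU=1 MUL=1 MEM=0 BR=1, R=0, W=0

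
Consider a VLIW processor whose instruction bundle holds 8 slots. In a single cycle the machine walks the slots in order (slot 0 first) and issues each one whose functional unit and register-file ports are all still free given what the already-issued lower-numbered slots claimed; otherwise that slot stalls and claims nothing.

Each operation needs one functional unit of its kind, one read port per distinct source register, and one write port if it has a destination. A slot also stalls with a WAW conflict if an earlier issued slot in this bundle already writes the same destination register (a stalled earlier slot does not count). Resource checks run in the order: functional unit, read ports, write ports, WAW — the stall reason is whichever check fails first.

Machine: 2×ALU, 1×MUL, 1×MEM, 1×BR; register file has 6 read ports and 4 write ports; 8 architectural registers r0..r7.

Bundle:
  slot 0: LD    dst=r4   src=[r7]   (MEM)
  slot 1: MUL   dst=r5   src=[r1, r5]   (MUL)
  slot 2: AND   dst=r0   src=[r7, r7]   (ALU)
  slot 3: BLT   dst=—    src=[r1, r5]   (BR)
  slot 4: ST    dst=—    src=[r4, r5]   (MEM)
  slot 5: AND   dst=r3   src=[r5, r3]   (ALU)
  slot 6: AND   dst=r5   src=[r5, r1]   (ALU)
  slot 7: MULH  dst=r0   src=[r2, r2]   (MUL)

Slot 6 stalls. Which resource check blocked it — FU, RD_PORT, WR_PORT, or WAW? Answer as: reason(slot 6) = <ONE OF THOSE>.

reason(slot 6) = RD_PORT

[0] MEM needs rd=1 wr=1: ok; after: ALU=2 MUL=1 MEM=0 BR=1, R=5, W=3
[1] MUL needs rd=2 wr=1: ok; after: ALU=2 MUL=0 MEM=0 BR=1, R=3, W=2
[2] ALU needs rd=1 wr=1: ok; after: ALU=1 MUL=0 MEM=0 BR=1, R=2, W=1
[3] BR needs rd=2 wr=0: ok; after: ALU=1 MUL=0 MEM=0 BR=0, R=0, W=1
[4] MEM needs rd=2 wr=0: FU; after: ALU=1 MUL=0 MEM=0 BR=0, R=0, W=1
[5] ALU needs rd=2 wr=1: RD_PORT; after: ALU=1 MUL=0 MEM=0 BR=0, R=0, W=1
[6] ALU needs rd=2 wr=1: RD_PORT; after: ALU=1 MUL=0 MEM=0 BR=0, R=0, W=1
[7] MUL needs rd=1 wr=1: FU; after: ALU=1 MUL=0 MEM=0 BR=0, R=0, W=1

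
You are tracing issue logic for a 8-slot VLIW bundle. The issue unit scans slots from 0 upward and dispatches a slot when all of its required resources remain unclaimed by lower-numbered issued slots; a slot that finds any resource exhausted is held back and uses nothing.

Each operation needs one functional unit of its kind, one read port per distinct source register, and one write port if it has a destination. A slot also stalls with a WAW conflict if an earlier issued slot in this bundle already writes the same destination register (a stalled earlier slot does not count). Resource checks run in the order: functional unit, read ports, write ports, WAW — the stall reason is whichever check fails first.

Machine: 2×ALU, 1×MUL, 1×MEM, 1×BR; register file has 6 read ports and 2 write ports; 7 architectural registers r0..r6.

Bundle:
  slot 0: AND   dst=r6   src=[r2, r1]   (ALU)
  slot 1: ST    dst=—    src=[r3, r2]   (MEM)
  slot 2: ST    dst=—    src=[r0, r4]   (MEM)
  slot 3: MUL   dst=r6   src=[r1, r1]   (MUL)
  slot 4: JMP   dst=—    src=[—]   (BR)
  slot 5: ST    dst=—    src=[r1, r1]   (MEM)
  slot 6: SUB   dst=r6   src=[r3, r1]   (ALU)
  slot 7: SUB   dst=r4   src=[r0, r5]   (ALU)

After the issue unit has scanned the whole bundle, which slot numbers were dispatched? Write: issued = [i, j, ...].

issued = [0, 1, 4, 7]

#0 ALU src=r2,r1 dispatched  <A:1 Mu:1 Ld:1 B:1 rd:4 wr:1>
#1 MEM src=r3,r2 dispatched  <A:1 Mu:1 Ld:0 B:1 rd:2 wr:1>
#2 MEM src=r0,r4 held:FU  <A:1 Mu:1 Ld:0 B:1 rd:2 wr:1>
#3 MUL src=r1,r1 held:WAW  <A:1 Mu:1 Ld:0 B:1 rd:2 wr:1>
#4 BR src=- dispatched  <A:1 Mu:1 Ld:0 B:0 rd:2 wr:1>
#5 MEM src=r1,r1 held:FU  <A:1 Mu:1 Ld:0 B:0 rd:2 wr:1>
#6 ALU src=r3,r1 held:WAW  <A:1 Mu:1 Ld:0 B:0 rd:2 wr:1>
#7 ALU src=r0,r5 dispatched  <A:0 Mu:1 Ld:0 B:0 rd:0 wr:0>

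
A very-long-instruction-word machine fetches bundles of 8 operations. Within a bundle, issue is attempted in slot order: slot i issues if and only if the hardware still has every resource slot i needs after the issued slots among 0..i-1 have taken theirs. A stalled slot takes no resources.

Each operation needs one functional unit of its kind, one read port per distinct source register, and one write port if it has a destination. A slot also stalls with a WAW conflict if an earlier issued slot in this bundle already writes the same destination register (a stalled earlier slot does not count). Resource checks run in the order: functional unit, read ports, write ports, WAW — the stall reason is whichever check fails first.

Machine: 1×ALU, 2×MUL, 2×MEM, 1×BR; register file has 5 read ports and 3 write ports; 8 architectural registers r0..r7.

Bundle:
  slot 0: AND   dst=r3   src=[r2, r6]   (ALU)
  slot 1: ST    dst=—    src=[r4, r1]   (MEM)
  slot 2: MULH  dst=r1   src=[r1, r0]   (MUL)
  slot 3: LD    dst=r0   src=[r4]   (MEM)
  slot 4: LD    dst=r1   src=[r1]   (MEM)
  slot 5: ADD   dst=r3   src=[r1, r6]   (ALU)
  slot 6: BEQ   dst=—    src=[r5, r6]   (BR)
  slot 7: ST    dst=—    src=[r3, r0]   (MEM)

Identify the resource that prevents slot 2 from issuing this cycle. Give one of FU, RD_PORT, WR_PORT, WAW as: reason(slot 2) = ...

#0 ALU src=r2,r6 dispatched  <A:0 Mu:2 Ld:2 B:1 rd:3 wr:2>
#1 MEM src=r4,r1 dispatched  <A:0 Mu:2 Ld:1 B:1 rd:1 wr:2>
#2 MUL src=r1,r0 held:RD_PORT  <A:0 Mu:2 Ld:1 B:1 rd:1 wr:2>
#3 MEM src=r4 dispatched  <A:0 Mu:2 Ld:0 B:1 rd:0 wr:1>
#4 MEM src=r1 held:FU  <A:0 Mu:2 Ld:0 B:1 rd:0 wr:1>
#5 ALU src=r1,r6 held:FU  <A:0 Mu:2 Ld:0 B:1 rd:0 wr:1>
#6 BR src=r5,r6 held:RD_PORT  <A:0 Mu:2 Ld:0 B:1 rd:0 wr:1>
#7 MEM src=r3,r0 held:FU  <A:0 Mu:2 Ld:0 B:1 rd:0 wr:1>

reason(slot 2) = RD_PORT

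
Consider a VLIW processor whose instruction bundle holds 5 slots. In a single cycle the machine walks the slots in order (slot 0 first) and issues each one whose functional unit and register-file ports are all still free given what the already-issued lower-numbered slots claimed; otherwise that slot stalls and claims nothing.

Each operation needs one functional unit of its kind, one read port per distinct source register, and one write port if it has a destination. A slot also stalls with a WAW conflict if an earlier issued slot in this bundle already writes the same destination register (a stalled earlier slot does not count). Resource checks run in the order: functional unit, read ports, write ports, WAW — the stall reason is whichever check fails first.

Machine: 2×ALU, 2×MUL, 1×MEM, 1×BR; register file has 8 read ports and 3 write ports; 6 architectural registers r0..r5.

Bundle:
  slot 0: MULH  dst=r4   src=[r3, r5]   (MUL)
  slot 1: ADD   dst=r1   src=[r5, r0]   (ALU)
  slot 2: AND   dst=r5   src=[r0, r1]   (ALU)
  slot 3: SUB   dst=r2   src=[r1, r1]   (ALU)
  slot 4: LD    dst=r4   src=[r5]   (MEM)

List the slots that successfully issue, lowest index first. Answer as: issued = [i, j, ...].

#0 MUL src=r3,r5 dispatched  <A:2 Mu:1 Ld:1 B:1 rd:6 wr:2>
#1 ALU src=r5,r0 dispatched  <A:1 Mu:1 Ld:1 B:1 rd:4 wr:1>
#2 ALU src=r0,r1 dispatched  <A:0 Mu:1 Ld:1 B:1 rd:2 wr:0>
#3 ALU src=r1,r1 held:FU  <A:0 Mu:1 Ld:1 B:1 rd:2 wr:0>
#4 MEM src=r5 held:WR_PORT  <A:0 Mu:1 Ld:1 B:1 rd:2 wr:0>

issued = [0, 1, 2]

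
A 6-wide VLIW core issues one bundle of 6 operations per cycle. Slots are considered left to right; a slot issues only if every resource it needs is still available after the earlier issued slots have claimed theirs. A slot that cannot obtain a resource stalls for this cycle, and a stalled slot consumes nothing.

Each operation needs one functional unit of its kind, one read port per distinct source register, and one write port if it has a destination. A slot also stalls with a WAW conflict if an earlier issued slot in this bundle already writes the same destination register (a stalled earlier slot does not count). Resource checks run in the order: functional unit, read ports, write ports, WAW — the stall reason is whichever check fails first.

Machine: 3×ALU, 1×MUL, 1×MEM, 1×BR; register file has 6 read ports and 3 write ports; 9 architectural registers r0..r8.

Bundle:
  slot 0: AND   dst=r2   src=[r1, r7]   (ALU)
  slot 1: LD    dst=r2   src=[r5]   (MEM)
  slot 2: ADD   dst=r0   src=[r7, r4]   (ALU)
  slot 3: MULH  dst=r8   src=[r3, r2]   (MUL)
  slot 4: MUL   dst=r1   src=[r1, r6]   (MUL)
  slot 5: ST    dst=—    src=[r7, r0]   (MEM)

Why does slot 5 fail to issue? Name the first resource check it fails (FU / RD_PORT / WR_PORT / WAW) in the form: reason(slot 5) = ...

reason(slot 5) = RD_PORT

(0) want 1×ALU +2rd +1wr — yes → AL2|MU1|ME1|BR1|rd4|wr2
(1) want 1×MEM +1rd +1wr — WAW → AL2|MU1|ME1|BR1|rd4|wr2
(2) want 1×ALU +2rd +1wr — yes → AL1|MU1|ME1|BR1|rd2|wr1
(3) want 1×MUL +2rd +1wr — yes → AL1|MU0|ME1|BR1|rd0|wr0
(4) want 1×MUL +2rd +1wr — FU → AL1|MU0|ME1|BR1|rd0|wr0
(5) want 1×MEM +2rd +0wr — RD_PORT → AL1|MU0|ME1|BR1|rd0|wr0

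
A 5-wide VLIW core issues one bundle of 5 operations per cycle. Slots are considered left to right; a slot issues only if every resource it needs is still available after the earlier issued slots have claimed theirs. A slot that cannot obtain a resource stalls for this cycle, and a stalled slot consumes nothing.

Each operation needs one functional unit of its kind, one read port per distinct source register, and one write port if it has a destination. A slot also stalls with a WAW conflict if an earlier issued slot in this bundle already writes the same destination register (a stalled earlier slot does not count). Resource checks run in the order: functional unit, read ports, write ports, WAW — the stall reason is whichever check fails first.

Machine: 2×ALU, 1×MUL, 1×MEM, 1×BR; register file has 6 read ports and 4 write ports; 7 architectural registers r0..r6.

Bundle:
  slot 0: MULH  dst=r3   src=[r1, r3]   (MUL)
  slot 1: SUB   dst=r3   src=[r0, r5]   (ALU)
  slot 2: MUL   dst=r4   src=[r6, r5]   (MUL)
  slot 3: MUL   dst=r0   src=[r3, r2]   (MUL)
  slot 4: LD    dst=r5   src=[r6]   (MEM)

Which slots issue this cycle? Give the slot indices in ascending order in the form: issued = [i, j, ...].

#0 MUL src=r1,r3 dispatched  <A:2 Mu:0 Ld:1 B:1 rd:4 wr:3>
#1 ALU src=r0,r5 held:WAW  <A:2 Mu:0 Ld:1 B:1 rd:4 wr:3>
#2 MUL src=r6,r5 held:FU  <A:2 Mu:0 Ld:1 B:1 rd:4 wr:3>
#3 MUL src=r3,r2 held:FU  <A:2 Mu:0 Ld:1 B:1 rd:4 wr:3>
#4 MEM src=r6 dispatched  <A:2 Mu:0 Ld:0 B:1 rd:3 wr:2>

issued = [0, 4]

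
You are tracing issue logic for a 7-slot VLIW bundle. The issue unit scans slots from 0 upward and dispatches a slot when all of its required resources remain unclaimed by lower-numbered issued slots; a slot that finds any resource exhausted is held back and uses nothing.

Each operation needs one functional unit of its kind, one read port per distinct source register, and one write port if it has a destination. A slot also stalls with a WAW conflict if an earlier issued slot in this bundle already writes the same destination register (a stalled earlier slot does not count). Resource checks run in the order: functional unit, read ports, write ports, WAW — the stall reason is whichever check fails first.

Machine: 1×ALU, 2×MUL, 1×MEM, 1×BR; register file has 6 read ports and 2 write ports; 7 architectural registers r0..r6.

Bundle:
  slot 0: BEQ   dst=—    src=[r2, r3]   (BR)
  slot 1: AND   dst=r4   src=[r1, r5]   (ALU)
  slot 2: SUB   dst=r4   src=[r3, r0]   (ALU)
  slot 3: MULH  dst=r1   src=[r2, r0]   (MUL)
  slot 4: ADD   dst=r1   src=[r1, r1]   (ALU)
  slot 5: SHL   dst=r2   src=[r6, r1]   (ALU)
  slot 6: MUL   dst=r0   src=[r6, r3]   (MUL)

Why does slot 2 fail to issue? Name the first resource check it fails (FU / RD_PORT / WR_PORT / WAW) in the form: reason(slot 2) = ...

reason(slot 2) = FU

slot 0 (BR): ISSUE — free A1,Mu2,Ld1,B0 rp4 wp2
slot 1 (ALU): ISSUE — free A0,Mu2,Ld1,B0 rp2 wp1
slot 2 (ALU): stall FU — free A0,Mu2,Ld1,B0 rp2 wp1
slot 3 (MUL): ISSUE — free A0,Mu1,Ld1,B0 rp0 wp0
slot 4 (ALU): stall FU — free A0,Mu1,Ld1,B0 rp0 wp0
slot 5 (ALU): stall FU — free A0,Mu1,Ld1,B0 rp0 wp0
slot 6 (MUL): stall RD_PORT — free A0,Mu1,Ld1,B0 rp0 wp0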